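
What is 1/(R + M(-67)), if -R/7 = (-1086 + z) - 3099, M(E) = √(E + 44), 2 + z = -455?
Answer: 32494/1055860059 - I*√23/1055860059 ≈ 3.0775e-5 - 4.5421e-9*I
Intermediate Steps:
z = -457 (z = -2 - 455 = -457)
M(E) = √(44 + E)
R = 32494 (R = -7*((-1086 - 457) - 3099) = -7*(-1543 - 3099) = -7*(-4642) = 32494)
1/(R + M(-67)) = 1/(32494 + √(44 - 67)) = 1/(32494 + √(-23)) = 1/(32494 + I*√23)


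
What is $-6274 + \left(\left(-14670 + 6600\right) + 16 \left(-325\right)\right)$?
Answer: $-19544$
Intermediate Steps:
$-6274 + \left(\left(-14670 + 6600\right) + 16 \left(-325\right)\right) = -6274 - 13270 = -19544$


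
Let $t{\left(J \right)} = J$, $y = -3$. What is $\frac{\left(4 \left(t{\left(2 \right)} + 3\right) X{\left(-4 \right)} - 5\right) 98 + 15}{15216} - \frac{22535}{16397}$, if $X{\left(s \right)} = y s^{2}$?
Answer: $- \frac{1893310895}{249496752} \approx -7.5885$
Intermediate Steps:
$X{\left(s \right)} = - 3 s^{2}$
$\frac{\left(4 \left(t{\left(2 \right)} + 3\right) X{\left(-4 \right)} - 5\right) 98 + 15}{15216} - \frac{22535}{16397} = \frac{\left(4 \left(2 + 3\right) \left(- 3 \left(-4\right)^{2}\right) - 5\right) 98 + 15}{15216} - \frac{22535}{16397} = \left(\left(4 \cdot 5 \left(\left(-3\right) 16\right) - 5\right) 98 + 15\right) \frac{1}{15216} - \frac{22535}{16397} = \left(\left(20 \left(-48\right) - 5\right) 98 + 15\right) \frac{1}{15216} - \frac{22535}{16397} = \left(\left(-960 - 5\right) 98 + 15\right) \frac{1}{15216} - \frac{22535}{16397} = \left(\left(-965\right) 98 + 15\right) \frac{1}{15216} - \frac{22535}{16397} = \left(-94570 + 15\right) \frac{1}{15216} - \frac{22535}{16397} = \left(-94555\right) \frac{1}{15216} - \frac{22535}{16397} = - \frac{94555}{15216} - \frac{22535}{16397} = - \frac{1893310895}{249496752}$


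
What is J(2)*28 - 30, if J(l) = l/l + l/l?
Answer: 26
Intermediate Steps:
J(l) = 2 (J(l) = 1 + 1 = 2)
J(2)*28 - 30 = 2*28 - 30 = 56 - 30 = 26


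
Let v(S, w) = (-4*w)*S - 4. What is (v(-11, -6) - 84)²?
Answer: 123904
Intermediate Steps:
v(S, w) = -4 - 4*S*w (v(S, w) = -4*S*w - 4 = -4 - 4*S*w)
(v(-11, -6) - 84)² = ((-4 - 4*(-11)*(-6)) - 84)² = ((-4 - 264) - 84)² = (-268 - 84)² = (-352)² = 123904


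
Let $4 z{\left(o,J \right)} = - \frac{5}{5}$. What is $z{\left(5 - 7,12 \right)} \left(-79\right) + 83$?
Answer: $\frac{411}{4} \approx 102.75$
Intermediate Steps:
$z{\left(o,J \right)} = - \frac{1}{4}$ ($z{\left(o,J \right)} = \frac{\left(-5\right) \frac{1}{5}}{4} = \frac{1}{4} \left(-1\right) = - \frac{1}{4}$)
$z{\left(5 - 7,12 \right)} \left(-79\right) + 83 = \left(- \frac{1}{4}\right) \left(-79\right) + 83 = \frac{79}{4} + 83 = \frac{411}{4}$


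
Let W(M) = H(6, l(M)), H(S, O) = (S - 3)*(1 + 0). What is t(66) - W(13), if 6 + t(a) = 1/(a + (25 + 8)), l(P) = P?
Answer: -890/99 ≈ -8.9899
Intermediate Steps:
H(S, O) = -3 + S (H(S, O) = (-3 + S)*1 = -3 + S)
W(M) = 3 (W(M) = -3 + 6 = 3)
t(a) = -6 + 1/(33 + a) (t(a) = -6 + 1/(a + (25 + 8)) = -6 + 1/(a + 33) = -6 + 1/(33 + a))
t(66) - W(13) = (-197 - 6*66)/(33 + 66) - 1*3 = (-197 - 396)/99 - 3 = (1/99)*(-593) - 3 = -593/99 - 3 = -890/99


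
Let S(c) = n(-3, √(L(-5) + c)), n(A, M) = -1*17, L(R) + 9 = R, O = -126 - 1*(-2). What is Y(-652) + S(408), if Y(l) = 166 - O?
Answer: 273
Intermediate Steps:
O = -124 (O = -126 + 2 = -124)
L(R) = -9 + R
n(A, M) = -17
S(c) = -17
Y(l) = 290 (Y(l) = 166 - 1*(-124) = 166 + 124 = 290)
Y(-652) + S(408) = 290 - 17 = 273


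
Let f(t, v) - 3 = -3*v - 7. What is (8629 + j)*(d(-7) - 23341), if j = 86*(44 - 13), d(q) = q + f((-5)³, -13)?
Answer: -263320335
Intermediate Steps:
f(t, v) = -4 - 3*v (f(t, v) = 3 + (-3*v - 7) = 3 + (-7 - 3*v) = -4 - 3*v)
d(q) = 35 + q (d(q) = q + (-4 - 3*(-13)) = q + (-4 + 39) = q + 35 = 35 + q)
j = 2666 (j = 86*31 = 2666)
(8629 + j)*(d(-7) - 23341) = (8629 + 2666)*((35 - 7) - 23341) = 11295*(28 - 23341) = 11295*(-23313) = -263320335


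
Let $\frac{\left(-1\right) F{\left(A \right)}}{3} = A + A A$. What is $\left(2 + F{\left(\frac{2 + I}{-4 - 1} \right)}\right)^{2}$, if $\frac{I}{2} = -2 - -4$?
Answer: $\frac{1024}{625} \approx 1.6384$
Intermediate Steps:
$I = 4$ ($I = 2 \left(-2 - -4\right) = 2 \left(-2 + 4\right) = 2 \cdot 2 = 4$)
$F{\left(A \right)} = - 3 A - 3 A^{2}$ ($F{\left(A \right)} = - 3 \left(A + A A\right) = - 3 \left(A + A^{2}\right) = - 3 A - 3 A^{2}$)
$\left(2 + F{\left(\frac{2 + I}{-4 - 1} \right)}\right)^{2} = \left(2 - 3 \frac{2 + 4}{-4 - 1} \left(1 + \frac{2 + 4}{-4 - 1}\right)\right)^{2} = \left(2 - 3 \frac{6}{-5} \left(1 + \frac{6}{-5}\right)\right)^{2} = \left(2 - 3 \cdot 6 \left(- \frac{1}{5}\right) \left(1 + 6 \left(- \frac{1}{5}\right)\right)\right)^{2} = \left(2 - - \frac{18 \left(1 - \frac{6}{5}\right)}{5}\right)^{2} = \left(2 - \left(- \frac{18}{5}\right) \left(- \frac{1}{5}\right)\right)^{2} = \left(2 - \frac{18}{25}\right)^{2} = \left(\frac{32}{25}\right)^{2} = \frac{1024}{625}$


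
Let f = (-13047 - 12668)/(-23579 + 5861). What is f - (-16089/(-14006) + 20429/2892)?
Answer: -404369887003/59806152228 ≈ -6.7613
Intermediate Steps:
f = 25715/17718 (f = -25715/(-17718) = -25715*(-1/17718) = 25715/17718 ≈ 1.4513)
f - (-16089/(-14006) + 20429/2892) = 25715/17718 - (-16089/(-14006) + 20429/2892) = 25715/17718 - (-16089*(-1/14006) + 20429*(1/2892)) = 25715/17718 - (16089/14006 + 20429/2892) = 25715/17718 - 1*166328981/20252676 = 25715/17718 - 166328981/20252676 = -404369887003/59806152228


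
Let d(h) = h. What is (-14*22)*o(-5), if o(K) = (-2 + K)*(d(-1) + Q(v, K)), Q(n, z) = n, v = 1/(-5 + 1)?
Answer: -2695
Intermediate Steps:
v = -¼ (v = 1/(-4) = -¼ ≈ -0.25000)
o(K) = 5/2 - 5*K/4 (o(K) = (-2 + K)*(-1 - ¼) = (-2 + K)*(-5/4) = 5/2 - 5*K/4)
(-14*22)*o(-5) = (-14*22)*(5/2 - 5/4*(-5)) = -308*(5/2 + 25/4) = -308*35/4 = -2695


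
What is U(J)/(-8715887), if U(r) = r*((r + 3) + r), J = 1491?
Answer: -4450635/8715887 ≈ -0.51063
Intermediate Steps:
U(r) = r*(3 + 2*r) (U(r) = r*((3 + r) + r) = r*(3 + 2*r))
U(J)/(-8715887) = (1491*(3 + 2*1491))/(-8715887) = (1491*(3 + 2982))*(-1/8715887) = (1491*2985)*(-1/8715887) = 4450635*(-1/8715887) = -4450635/8715887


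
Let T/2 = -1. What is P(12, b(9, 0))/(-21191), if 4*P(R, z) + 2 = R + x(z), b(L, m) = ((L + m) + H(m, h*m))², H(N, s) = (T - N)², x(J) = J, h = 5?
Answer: -179/84764 ≈ -0.0021117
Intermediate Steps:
T = -2 (T = 2*(-1) = -2)
H(N, s) = (-2 - N)²
b(L, m) = (L + m + (2 + m)²)² (b(L, m) = ((L + m) + (2 + m)²)² = (L + m + (2 + m)²)²)
P(R, z) = -½ + R/4 + z/4 (P(R, z) = -½ + (R + z)/4 = -½ + (R/4 + z/4) = -½ + R/4 + z/4)
P(12, b(9, 0))/(-21191) = (-½ + (¼)*12 + (9 + 0 + (2 + 0)²)²/4)/(-21191) = (-½ + 3 + (9 + 0 + 2²)²/4)*(-1/21191) = (-½ + 3 + (9 + 0 + 4)²/4)*(-1/21191) = (-½ + 3 + (¼)*13²)*(-1/21191) = (-½ + 3 + (¼)*169)*(-1/21191) = (-½ + 3 + 169/4)*(-1/21191) = (179/4)*(-1/21191) = -179/84764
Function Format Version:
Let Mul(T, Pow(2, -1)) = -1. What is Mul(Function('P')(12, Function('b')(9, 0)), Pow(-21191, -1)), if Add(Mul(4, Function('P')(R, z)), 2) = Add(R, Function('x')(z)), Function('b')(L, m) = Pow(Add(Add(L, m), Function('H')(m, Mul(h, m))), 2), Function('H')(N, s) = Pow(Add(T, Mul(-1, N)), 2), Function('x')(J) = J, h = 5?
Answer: Rational(-179, 84764) ≈ -0.0021117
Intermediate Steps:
T = -2 (T = Mul(2, -1) = -2)
Function('H')(N, s) = Pow(Add(-2, Mul(-1, N)), 2)
Function('b')(L, m) = Pow(Add(L, m, Pow(Add(2, m), 2)), 2) (Function('b')(L, m) = Pow(Add(Add(L, m), Pow(Add(2, m), 2)), 2) = Pow(Add(L, m, Pow(Add(2, m), 2)), 2))
Function('P')(R, z) = Add(Rational(-1, 2), Mul(Rational(1, 4), R), Mul(Rational(1, 4), z)) (Function('P')(R, z) = Add(Rational(-1, 2), Mul(Rational(1, 4), Add(R, z))) = Add(Rational(-1, 2), Add(Mul(Rational(1, 4), R), Mul(Rational(1, 4), z))) = Add(Rational(-1, 2), Mul(Rational(1, 4), R), Mul(Rational(1, 4), z)))
Mul(Function('P')(12, Function('b')(9, 0)), Pow(-21191, -1)) = Mul(Add(Rational(-1, 2), Mul(Rational(1, 4), 12), Mul(Rational(1, 4), Pow(Add(9, 0, Pow(Add(2, 0), 2)), 2))), Pow(-21191, -1)) = Mul(Add(Rational(-1, 2), 3, Mul(Rational(1, 4), Pow(Add(9, 0, Pow(2, 2)), 2))), Rational(-1, 21191)) = Mul(Add(Rational(-1, 2), 3, Mul(Rational(1, 4), Pow(Add(9, 0, 4), 2))), Rational(-1, 21191)) = Mul(Add(Rational(-1, 2), 3, Mul(Rational(1, 4), Pow(13, 2))), Rational(-1, 21191)) = Mul(Add(Rational(-1, 2), 3, Mul(Rational(1, 4), 169)), Rational(-1, 21191)) = Mul(Add(Rational(-1, 2), 3, Rational(169, 4)), Rational(-1, 21191)) = Mul(Rational(179, 4), Rational(-1, 21191)) = Rational(-179, 84764)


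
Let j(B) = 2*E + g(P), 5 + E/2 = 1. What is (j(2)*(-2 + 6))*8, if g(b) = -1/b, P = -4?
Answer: -504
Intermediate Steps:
E = -8 (E = -10 + 2*1 = -10 + 2 = -8)
j(B) = -63/4 (j(B) = 2*(-8) - 1/(-4) = -16 - 1*(-¼) = -16 + ¼ = -63/4)
(j(2)*(-2 + 6))*8 = -63*(-2 + 6)/4*8 = -63/4*4*8 = -63*8 = -504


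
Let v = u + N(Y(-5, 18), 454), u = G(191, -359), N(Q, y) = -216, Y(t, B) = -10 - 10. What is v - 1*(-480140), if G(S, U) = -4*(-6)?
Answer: 479948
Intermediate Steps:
Y(t, B) = -20
G(S, U) = 24
u = 24
v = -192 (v = 24 - 216 = -192)
v - 1*(-480140) = -192 - 1*(-480140) = -192 + 480140 = 479948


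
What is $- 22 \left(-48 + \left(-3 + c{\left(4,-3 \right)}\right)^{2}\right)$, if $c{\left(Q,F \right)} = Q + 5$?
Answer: $264$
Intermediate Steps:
$c{\left(Q,F \right)} = 5 + Q$
$- 22 \left(-48 + \left(-3 + c{\left(4,-3 \right)}\right)^{2}\right) = - 22 \left(-48 + \left(-3 + \left(5 + 4\right)\right)^{2}\right) = - 22 \left(-48 + \left(-3 + 9\right)^{2}\right) = - 22 \left(-48 + 6^{2}\right) = - 22 \left(-48 + 36\right) = \left(-22\right) \left(-12\right) = 264$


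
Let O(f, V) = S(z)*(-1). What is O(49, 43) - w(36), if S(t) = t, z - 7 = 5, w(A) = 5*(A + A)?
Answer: -372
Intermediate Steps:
w(A) = 10*A (w(A) = 5*(2*A) = 10*A)
z = 12 (z = 7 + 5 = 12)
O(f, V) = -12 (O(f, V) = 12*(-1) = -12)
O(49, 43) - w(36) = -12 - 10*36 = -12 - 1*360 = -12 - 360 = -372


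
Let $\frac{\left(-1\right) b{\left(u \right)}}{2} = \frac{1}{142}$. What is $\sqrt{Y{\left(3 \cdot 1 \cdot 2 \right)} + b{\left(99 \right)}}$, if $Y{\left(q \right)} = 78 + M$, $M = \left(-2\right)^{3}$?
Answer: $\frac{\sqrt{352799}}{71} \approx 8.3658$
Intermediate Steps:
$M = -8$
$b{\left(u \right)} = - \frac{1}{71}$ ($b{\left(u \right)} = - \frac{2}{142} = \left(-2\right) \frac{1}{142} = - \frac{1}{71}$)
$Y{\left(q \right)} = 70$ ($Y{\left(q \right)} = 78 - 8 = 70$)
$\sqrt{Y{\left(3 \cdot 1 \cdot 2 \right)} + b{\left(99 \right)}} = \sqrt{70 - \frac{1}{71}} = \sqrt{\frac{4969}{71}} = \frac{\sqrt{352799}}{71}$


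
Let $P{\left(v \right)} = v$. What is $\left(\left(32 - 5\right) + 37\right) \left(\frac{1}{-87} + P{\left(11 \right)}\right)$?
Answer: $\frac{61184}{87} \approx 703.26$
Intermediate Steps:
$\left(\left(32 - 5\right) + 37\right) \left(\frac{1}{-87} + P{\left(11 \right)}\right) = \left(\left(32 - 5\right) + 37\right) \left(\frac{1}{-87} + 11\right) = \left(27 + 37\right) \left(- \frac{1}{87} + 11\right) = 64 \cdot \frac{956}{87} = \frac{61184}{87}$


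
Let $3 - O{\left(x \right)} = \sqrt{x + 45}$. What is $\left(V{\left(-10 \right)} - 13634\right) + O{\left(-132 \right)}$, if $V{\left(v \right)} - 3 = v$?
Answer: $-13638 - i \sqrt{87} \approx -13638.0 - 9.3274 i$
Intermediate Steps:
$V{\left(v \right)} = 3 + v$
$O{\left(x \right)} = 3 - \sqrt{45 + x}$ ($O{\left(x \right)} = 3 - \sqrt{x + 45} = 3 - \sqrt{45 + x}$)
$\left(V{\left(-10 \right)} - 13634\right) + O{\left(-132 \right)} = \left(\left(3 - 10\right) - 13634\right) + \left(3 - \sqrt{45 - 132}\right) = \left(-7 - 13634\right) + \left(3 - \sqrt{-87}\right) = -13641 + \left(3 - i \sqrt{87}\right) = -13638 - i \sqrt{87}$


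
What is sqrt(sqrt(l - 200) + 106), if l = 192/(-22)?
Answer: sqrt(12826 + 22*I*sqrt(6314))/11 ≈ 10.319 + 0.70001*I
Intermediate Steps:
l = -96/11 (l = 192*(-1/22) = -96/11 ≈ -8.7273)
sqrt(sqrt(l - 200) + 106) = sqrt(sqrt(-96/11 - 200) + 106) = sqrt(sqrt(-2296/11) + 106) = sqrt(2*I*sqrt(6314)/11 + 106) = sqrt(106 + 2*I*sqrt(6314)/11)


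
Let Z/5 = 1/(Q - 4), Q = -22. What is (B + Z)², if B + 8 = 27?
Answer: 239121/676 ≈ 353.73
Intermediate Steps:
B = 19 (B = -8 + 27 = 19)
Z = -5/26 (Z = 5/(-22 - 4) = 5/(-26) = 5*(-1/26) = -5/26 ≈ -0.19231)
(B + Z)² = (19 - 5/26)² = (489/26)² = 239121/676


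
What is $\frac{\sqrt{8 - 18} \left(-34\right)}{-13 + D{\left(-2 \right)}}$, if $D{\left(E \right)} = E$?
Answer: $\frac{34 i \sqrt{10}}{15} \approx 7.1678 i$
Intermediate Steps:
$\frac{\sqrt{8 - 18} \left(-34\right)}{-13 + D{\left(-2 \right)}} = \frac{\sqrt{8 - 18} \left(-34\right)}{-13 - 2} = \frac{\sqrt{-10} \left(-34\right)}{-15} = i \sqrt{10} \left(-34\right) \left(- \frac{1}{15}\right) = - 34 i \sqrt{10} \left(- \frac{1}{15}\right) = \frac{34 i \sqrt{10}}{15}$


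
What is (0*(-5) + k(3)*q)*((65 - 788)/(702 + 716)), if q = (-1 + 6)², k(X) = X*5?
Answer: -271125/1418 ≈ -191.20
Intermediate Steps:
k(X) = 5*X
q = 25 (q = 5² = 25)
(0*(-5) + k(3)*q)*((65 - 788)/(702 + 716)) = (0*(-5) + (5*3)*25)*((65 - 788)/(702 + 716)) = (0 + 15*25)*(-723/1418) = (0 + 375)*(-723*1/1418) = 375*(-723/1418) = -271125/1418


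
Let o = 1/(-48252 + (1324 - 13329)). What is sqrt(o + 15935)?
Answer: 3*sqrt(6428720870062)/60257 ≈ 126.23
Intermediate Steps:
o = -1/60257 (o = 1/(-48252 - 12005) = 1/(-60257) = -1/60257 ≈ -1.6596e-5)
sqrt(o + 15935) = sqrt(-1/60257 + 15935) = sqrt(960195294/60257) = 3*sqrt(6428720870062)/60257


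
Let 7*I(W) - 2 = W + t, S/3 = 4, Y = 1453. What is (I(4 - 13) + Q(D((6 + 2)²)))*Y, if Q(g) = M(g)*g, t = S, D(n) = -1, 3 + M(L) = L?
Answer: 47949/7 ≈ 6849.9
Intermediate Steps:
M(L) = -3 + L
S = 12 (S = 3*4 = 12)
t = 12
I(W) = 2 + W/7 (I(W) = 2/7 + (W + 12)/7 = 2/7 + (12 + W)/7 = 2/7 + (12/7 + W/7) = 2 + W/7)
Q(g) = g*(-3 + g) (Q(g) = (-3 + g)*g = g*(-3 + g))
(I(4 - 13) + Q(D((6 + 2)²)))*Y = ((2 + (4 - 13)/7) - (-3 - 1))*1453 = ((2 + (⅐)*(-9)) - 1*(-4))*1453 = ((2 - 9/7) + 4)*1453 = (5/7 + 4)*1453 = (33/7)*1453 = 47949/7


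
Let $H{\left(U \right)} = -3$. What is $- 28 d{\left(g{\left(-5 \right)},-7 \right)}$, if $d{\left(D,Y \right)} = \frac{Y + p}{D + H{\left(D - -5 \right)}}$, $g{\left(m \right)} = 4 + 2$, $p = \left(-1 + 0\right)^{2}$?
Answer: $56$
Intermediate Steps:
$p = 1$ ($p = \left(-1\right)^{2} = 1$)
$g{\left(m \right)} = 6$
$d{\left(D,Y \right)} = \frac{1 + Y}{-3 + D}$ ($d{\left(D,Y \right)} = \frac{Y + 1}{D - 3} = \frac{1 + Y}{-3 + D}$)
$- 28 d{\left(g{\left(-5 \right)},-7 \right)} = - 28 \frac{1 - 7}{-3 + 6} = - 28 \cdot \frac{1}{3} \left(-6\right) = \left(-28\right) \left(-2\right) = 56$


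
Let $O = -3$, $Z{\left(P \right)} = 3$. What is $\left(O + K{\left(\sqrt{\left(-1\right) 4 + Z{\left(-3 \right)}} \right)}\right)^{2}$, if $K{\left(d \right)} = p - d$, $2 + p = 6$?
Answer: $\left(1 - i\right)^{2} \approx - 2.0 i$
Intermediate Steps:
$p = 4$ ($p = -2 + 6 = 4$)
$K{\left(d \right)} = 4 - d$
$\left(O + K{\left(\sqrt{\left(-1\right) 4 + Z{\left(-3 \right)}} \right)}\right)^{2} = \left(-3 + \left(4 - \sqrt{\left(-1\right) 4 + 3}\right)\right)^{2} = \left(-3 + \left(4 - \sqrt{-4 + 3}\right)\right)^{2} = \left(-3 + \left(4 - \sqrt{-1}\right)\right)^{2} = \left(-3 + \left(4 - i\right)\right)^{2} = \left(1 - i\right)^{2}$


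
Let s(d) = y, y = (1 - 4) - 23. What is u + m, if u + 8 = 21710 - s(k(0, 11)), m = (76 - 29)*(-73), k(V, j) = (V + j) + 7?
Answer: 18297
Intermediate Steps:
y = -26 (y = -3 - 23 = -26)
k(V, j) = 7 + V + j
s(d) = -26
m = -3431 (m = 47*(-73) = -3431)
u = 21728 (u = -8 + (21710 - 1*(-26)) = -8 + (21710 + 26) = -8 + 21736 = 21728)
u + m = 21728 - 3431 = 18297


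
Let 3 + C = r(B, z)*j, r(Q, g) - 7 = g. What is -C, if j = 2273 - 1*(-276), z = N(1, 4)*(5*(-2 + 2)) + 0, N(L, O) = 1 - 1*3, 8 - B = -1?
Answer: -17840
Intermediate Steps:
B = 9 (B = 8 - 1*(-1) = 8 + 1 = 9)
N(L, O) = -2 (N(L, O) = 1 - 3 = -2)
z = 0 (z = -10*(-2 + 2) + 0 = -10*0 + 0 = -2*0 + 0 = 0 + 0 = 0)
r(Q, g) = 7 + g
j = 2549 (j = 2273 + 276 = 2549)
C = 17840 (C = -3 + (7 + 0)*2549 = -3 + 7*2549 = -3 + 17843 = 17840)
-C = -1*17840 = -17840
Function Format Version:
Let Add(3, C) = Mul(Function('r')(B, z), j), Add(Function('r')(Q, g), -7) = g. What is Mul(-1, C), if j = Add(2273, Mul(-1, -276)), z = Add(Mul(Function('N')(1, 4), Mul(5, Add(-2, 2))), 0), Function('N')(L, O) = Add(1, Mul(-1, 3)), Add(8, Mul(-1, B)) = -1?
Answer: -17840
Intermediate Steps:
B = 9 (B = Add(8, Mul(-1, -1)) = Add(8, 1) = 9)
Function('N')(L, O) = -2 (Function('N')(L, O) = Add(1, -3) = -2)
z = 0 (z = Add(Mul(-2, Mul(5, Add(-2, 2))), 0) = Add(Mul(-2, Mul(5, 0)), 0) = Add(Mul(-2, 0), 0) = Add(0, 0) = 0)
Function('r')(Q, g) = Add(7, g)
j = 2549 (j = Add(2273, 276) = 2549)
C = 17840 (C = Add(-3, Mul(Add(7, 0), 2549)) = Add(-3, Mul(7, 2549)) = Add(-3, 17843) = 17840)
Mul(-1, C) = Mul(-1, 17840) = -17840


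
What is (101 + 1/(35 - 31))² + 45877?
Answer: 898057/16 ≈ 56129.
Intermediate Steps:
(101 + 1/(35 - 31))² + 45877 = (101 + 1/4)² + 45877 = (101 + ¼)² + 45877 = (405/4)² + 45877 = 164025/16 + 45877 = 898057/16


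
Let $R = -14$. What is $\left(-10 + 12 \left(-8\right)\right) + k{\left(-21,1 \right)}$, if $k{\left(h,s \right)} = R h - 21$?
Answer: $167$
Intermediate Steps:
$k{\left(h,s \right)} = -21 - 14 h$ ($k{\left(h,s \right)} = - 14 h - 21 = -21 - 14 h$)
$\left(-10 + 12 \left(-8\right)\right) + k{\left(-21,1 \right)} = \left(-10 + 12 \left(-8\right)\right) - -273 = \left(-10 - 96\right) + \left(-21 + 294\right) = -106 + 273 = 167$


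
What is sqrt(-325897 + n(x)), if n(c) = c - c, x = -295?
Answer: I*sqrt(325897) ≈ 570.87*I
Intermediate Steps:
n(c) = 0
sqrt(-325897 + n(x)) = sqrt(-325897 + 0) = sqrt(-325897) = I*sqrt(325897)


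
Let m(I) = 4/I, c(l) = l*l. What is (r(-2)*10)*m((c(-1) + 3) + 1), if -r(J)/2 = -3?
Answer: 48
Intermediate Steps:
r(J) = 6 (r(J) = -2*(-3) = 6)
c(l) = l**2
(r(-2)*10)*m((c(-1) + 3) + 1) = (6*10)*(4/(((-1)**2 + 3) + 1)) = 60*(4/((1 + 3) + 1)) = 60*(4/(4 + 1)) = 60*(4/5) = 48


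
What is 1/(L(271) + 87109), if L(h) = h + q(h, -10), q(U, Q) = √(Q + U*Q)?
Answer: 257/22456668 - I*√170/1908816780 ≈ 1.1444e-5 - 6.8306e-9*I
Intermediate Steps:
q(U, Q) = √(Q + Q*U)
L(h) = h + √(-10 - 10*h) (L(h) = h + √(-10*(1 + h)) = h + √(-10 - 10*h))
1/(L(271) + 87109) = 1/((271 + √(-10 - 10*271)) + 87109) = 1/((271 + √(-10 - 2710)) + 87109) = 1/((271 + √(-2720)) + 87109) = 1/((271 + 4*I*√170) + 87109) = 1/(87380 + 4*I*√170)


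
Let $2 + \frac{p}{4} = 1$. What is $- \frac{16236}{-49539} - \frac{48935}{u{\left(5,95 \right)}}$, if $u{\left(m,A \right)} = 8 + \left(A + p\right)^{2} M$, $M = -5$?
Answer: $\frac{1032104219}{683588661} \approx 1.5098$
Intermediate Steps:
$p = -4$ ($p = -8 + 4 \cdot 1 = -8 + 4 = -4$)
$u{\left(m,A \right)} = 8 - 5 \left(-4 + A\right)^{2}$ ($u{\left(m,A \right)} = 8 + \left(A - 4\right)^{2} \left(-5\right) = 8 + \left(-4 + A\right)^{2} \left(-5\right) = 8 - 5 \left(-4 + A\right)^{2}$)
$- \frac{16236}{-49539} - \frac{48935}{u{\left(5,95 \right)}} = - \frac{16236}{-49539} - \frac{48935}{8 - 5 \left(-4 + 95\right)^{2}} = \left(-16236\right) \left(- \frac{1}{49539}\right) - \frac{48935}{8 - 5 \cdot 91^{2}} = \frac{5412}{16513} - \frac{48935}{8 - 41405} = \frac{5412}{16513} - \frac{48935}{-41397} = \frac{5412}{16513} - - \frac{48935}{41397} = \frac{5412}{16513} + \frac{48935}{41397} = \frac{1032104219}{683588661}$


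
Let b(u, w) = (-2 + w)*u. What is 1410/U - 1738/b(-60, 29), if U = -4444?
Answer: 339967/449955 ≈ 0.75556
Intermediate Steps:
b(u, w) = u*(-2 + w)
1410/U - 1738/b(-60, 29) = 1410/(-4444) - 1738*(-1/(60*(-2 + 29))) = 1410*(-1/4444) - 1738/((-60*27)) = -705/2222 - 1738/(-1620) = -705/2222 - 1738*(-1/1620) = -705/2222 + 869/810 = 339967/449955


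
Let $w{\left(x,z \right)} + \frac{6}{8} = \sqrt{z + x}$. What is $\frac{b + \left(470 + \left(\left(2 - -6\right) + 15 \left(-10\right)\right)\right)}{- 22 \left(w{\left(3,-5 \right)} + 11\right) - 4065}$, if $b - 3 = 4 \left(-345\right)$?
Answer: $\frac{18002938}{73637433} - \frac{92312 i \sqrt{2}}{73637433} \approx 0.24448 - 0.0017729 i$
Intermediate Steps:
$w{\left(x,z \right)} = - \frac{3}{4} + \sqrt{x + z}$ ($w{\left(x,z \right)} = - \frac{3}{4} + \sqrt{z + x} = - \frac{3}{4} + \sqrt{x + z}$)
$b = -1377$ ($b = 3 + 4 \left(-345\right) = 3 - 1380 = -1377$)
$\frac{b + \left(470 + \left(\left(2 - -6\right) + 15 \left(-10\right)\right)\right)}{- 22 \left(w{\left(3,-5 \right)} + 11\right) - 4065} = \frac{-1377 + \left(470 + \left(\left(2 - -6\right) + 15 \left(-10\right)\right)\right)}{- 22 \left(\left(- \frac{3}{4} + \sqrt{3 - 5}\right) + 11\right) - 4065} = \frac{-1377 + \left(470 + \left(\left(2 + 6\right) - 150\right)\right)}{- 22 \left(\left(- \frac{3}{4} + \sqrt{-2}\right) + 11\right) - 4065} = \frac{-1377 + \left(470 + \left(8 - 150\right)\right)}{- 22 \left(\left(- \frac{3}{4} + i \sqrt{2}\right) + 11\right) - 4065} = \frac{-1377 + \left(470 - 142\right)}{- 22 \left(\frac{41}{4} + i \sqrt{2}\right) - 4065} = \frac{-1377 + 328}{\left(- \frac{451}{2} - 22 i \sqrt{2}\right) - 4065} = - \frac{1049}{- \frac{8581}{2} - 22 i \sqrt{2}}$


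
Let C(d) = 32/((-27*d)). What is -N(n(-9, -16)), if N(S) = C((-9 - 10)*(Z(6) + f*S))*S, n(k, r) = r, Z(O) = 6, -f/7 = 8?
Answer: 256/231363 ≈ 0.0011065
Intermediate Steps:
f = -56 (f = -7*8 = -56)
C(d) = -32/(27*d) (C(d) = 32*(-1/(27*d)) = -32/(27*d))
N(S) = -32*S/(27*(-114 + 1064*S)) (N(S) = (-32*1/((-9 - 10)*(6 - 56*S))/27)*S = (-32*(-1/(19*(6 - 56*S)))/27)*S = (-32/(27*(-114 + 1064*S)))*S = -32*S/(27*(-114 + 1064*S)))
-N(n(-9, -16)) = -16*(-16)/(513*(3 - 28*(-16))) = -16*(-16)/(513*(3 + 448)) = -16*(-16)/(513*451) = -1*(-256/231363) = 256/231363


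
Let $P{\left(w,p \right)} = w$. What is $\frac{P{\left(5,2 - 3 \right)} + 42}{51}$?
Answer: $\frac{47}{51} \approx 0.92157$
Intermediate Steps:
$\frac{P{\left(5,2 - 3 \right)} + 42}{51} = \frac{5 + 42}{51} = 47 \cdot \frac{1}{51} = \frac{47}{51}$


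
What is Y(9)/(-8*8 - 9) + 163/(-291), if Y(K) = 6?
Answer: -13645/21243 ≈ -0.64233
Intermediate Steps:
Y(9)/(-8*8 - 9) + 163/(-291) = 6/(-8*8 - 9) + 163/(-291) = 6/(-64 - 9) + 163*(-1/291) = 6/(-73) - 163/291 = 6*(-1/73) - 163/291 = -6/73 - 163/291 = -13645/21243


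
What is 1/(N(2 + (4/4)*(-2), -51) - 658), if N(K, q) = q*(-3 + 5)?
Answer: -1/760 ≈ -0.0013158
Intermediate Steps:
N(K, q) = 2*q (N(K, q) = q*2 = 2*q)
1/(N(2 + (4/4)*(-2), -51) - 658) = 1/(2*(-51) - 658) = 1/(-102 - 658) = 1/(-760) = -1/760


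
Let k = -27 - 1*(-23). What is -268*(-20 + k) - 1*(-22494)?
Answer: 28926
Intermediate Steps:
k = -4 (k = -27 + 23 = -4)
-268*(-20 + k) - 1*(-22494) = -268*(-20 - 4) - 1*(-22494) = -268*(-24) + 22494 = 6432 + 22494 = 28926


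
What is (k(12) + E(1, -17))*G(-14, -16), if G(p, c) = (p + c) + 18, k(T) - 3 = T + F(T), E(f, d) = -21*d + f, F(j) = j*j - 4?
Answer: -6156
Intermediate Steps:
F(j) = -4 + j² (F(j) = j² - 4 = -4 + j²)
E(f, d) = f - 21*d
k(T) = -1 + T + T² (k(T) = 3 + (T + (-4 + T²)) = 3 + (-4 + T + T²) = -1 + T + T²)
G(p, c) = 18 + c + p (G(p, c) = (c + p) + 18 = 18 + c + p)
(k(12) + E(1, -17))*G(-14, -16) = ((-1 + 12 + 12²) + (1 - 21*(-17)))*(18 - 16 - 14) = ((-1 + 12 + 144) + (1 + 357))*(-12) = (155 + 358)*(-12) = 513*(-12) = -6156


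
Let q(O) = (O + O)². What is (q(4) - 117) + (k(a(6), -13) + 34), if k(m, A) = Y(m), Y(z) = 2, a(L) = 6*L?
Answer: -17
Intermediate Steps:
k(m, A) = 2
q(O) = 4*O² (q(O) = (2*O)² = 4*O²)
(q(4) - 117) + (k(a(6), -13) + 34) = (4*4² - 117) + (2 + 34) = (4*16 - 117) + 36 = (64 - 117) + 36 = -53 + 36 = -17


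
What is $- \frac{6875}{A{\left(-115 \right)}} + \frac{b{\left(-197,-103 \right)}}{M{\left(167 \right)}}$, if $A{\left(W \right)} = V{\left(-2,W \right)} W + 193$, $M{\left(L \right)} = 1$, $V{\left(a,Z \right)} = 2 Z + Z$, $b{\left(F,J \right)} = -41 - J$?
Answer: $\frac{2464941}{39868} \approx 61.828$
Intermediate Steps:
$V{\left(a,Z \right)} = 3 Z$
$A{\left(W \right)} = 193 + 3 W^{2}$ ($A{\left(W \right)} = 3 W W + 193 = 3 W^{2} + 193 = 193 + 3 W^{2}$)
$- \frac{6875}{A{\left(-115 \right)}} + \frac{b{\left(-197,-103 \right)}}{M{\left(167 \right)}} = - \frac{6875}{193 + 3 \left(-115\right)^{2}} + \frac{-41 - -103}{1} = - \frac{6875}{193 + 3 \cdot 13225} + \left(-41 + 103\right) 1 = - \frac{6875}{193 + 39675} + 62 \cdot 1 = - \frac{6875}{39868} + 62 = \frac{2464941}{39868}$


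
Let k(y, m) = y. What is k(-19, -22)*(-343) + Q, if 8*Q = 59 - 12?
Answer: 52183/8 ≈ 6522.9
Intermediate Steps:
Q = 47/8 (Q = (59 - 12)/8 = (1/8)*47 = 47/8 ≈ 5.8750)
k(-19, -22)*(-343) + Q = -19*(-343) + 47/8 = 6517 + 47/8 = 52183/8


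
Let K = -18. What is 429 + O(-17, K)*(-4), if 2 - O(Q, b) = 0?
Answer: 421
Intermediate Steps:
O(Q, b) = 2 (O(Q, b) = 2 - 1*0 = 2 + 0 = 2)
429 + O(-17, K)*(-4) = 429 + 2*(-4) = 429 - 8 = 421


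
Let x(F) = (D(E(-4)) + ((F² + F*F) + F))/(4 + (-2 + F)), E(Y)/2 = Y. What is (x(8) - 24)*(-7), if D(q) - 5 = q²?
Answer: 49/2 ≈ 24.500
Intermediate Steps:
E(Y) = 2*Y
D(q) = 5 + q²
x(F) = (69 + F + 2*F²)/(2 + F) (x(F) = ((5 + (2*(-4))²) + ((F² + F*F) + F))/(4 + (-2 + F)) = ((5 + (-8)²) + ((F² + F²) + F))/(2 + F) = ((5 + 64) + (2*F² + F))/(2 + F) = (69 + (F + 2*F²))/(2 + F) = (69 + F + 2*F²)/(2 + F))
(x(8) - 24)*(-7) = ((69 + 8 + 2*8²)/(2 + 8) - 24)*(-7) = ((69 + 8 + 2*64)/10 - 24)*(-7) = ((69 + 8 + 128)/10 - 24)*(-7) = ((⅒)*205 - 24)*(-7) = (41/2 - 24)*(-7) = -7/2*(-7) = 49/2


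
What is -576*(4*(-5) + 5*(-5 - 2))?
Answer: 31680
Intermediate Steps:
-576*(4*(-5) + 5*(-5 - 2)) = -576*(-20 + 5*(-7)) = -576*(-20 - 35) = -576*(-55) = 31680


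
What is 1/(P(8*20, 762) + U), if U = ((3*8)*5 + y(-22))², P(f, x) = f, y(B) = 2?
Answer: 1/15044 ≈ 6.6472e-5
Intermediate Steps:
U = 14884 (U = ((3*8)*5 + 2)² = (24*5 + 2)² = (120 + 2)² = 122² = 14884)
1/(P(8*20, 762) + U) = 1/(8*20 + 14884) = 1/(160 + 14884) = 1/15044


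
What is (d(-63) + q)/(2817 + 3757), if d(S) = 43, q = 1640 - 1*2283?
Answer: -300/3287 ≈ -0.091269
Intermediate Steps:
q = -643 (q = 1640 - 2283 = -643)
(d(-63) + q)/(2817 + 3757) = (43 - 643)/(2817 + 3757) = -600/6574 = -600*1/6574 = -300/3287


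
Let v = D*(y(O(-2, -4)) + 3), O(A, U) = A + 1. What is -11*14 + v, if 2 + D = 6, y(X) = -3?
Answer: -154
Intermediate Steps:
O(A, U) = 1 + A
D = 4 (D = -2 + 6 = 4)
v = 0 (v = 4*(-3 + 3) = 4*0 = 0)
-11*14 + v = -11*14 + 0 = -154 + 0 = -154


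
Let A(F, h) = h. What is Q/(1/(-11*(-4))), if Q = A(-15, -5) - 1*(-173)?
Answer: 7392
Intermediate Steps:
Q = 168 (Q = -5 - 1*(-173) = -5 + 173 = 168)
Q/(1/(-11*(-4))) = 168/1/(-11*(-4)) = 168/1/44 = 168/(1/44) = 44*168 = 7392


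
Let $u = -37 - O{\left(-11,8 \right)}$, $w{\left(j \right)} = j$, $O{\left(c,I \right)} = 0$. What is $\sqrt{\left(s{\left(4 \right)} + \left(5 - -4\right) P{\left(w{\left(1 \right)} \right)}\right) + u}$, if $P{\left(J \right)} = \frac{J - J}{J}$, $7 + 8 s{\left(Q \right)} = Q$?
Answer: $\frac{i \sqrt{598}}{4} \approx 6.1135 i$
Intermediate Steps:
$s{\left(Q \right)} = - \frac{7}{8} + \frac{Q}{8}$
$P{\left(J \right)} = 0$ ($P{\left(J \right)} = \frac{0}{J} = 0$)
$u = -37$ ($u = -37 - 0 = -37 + 0 = -37$)
$\sqrt{\left(s{\left(4 \right)} + \left(5 - -4\right) P{\left(w{\left(1 \right)} \right)}\right) + u} = \sqrt{\left(\left(- \frac{7}{8} + \frac{1}{8} \cdot 4\right) + \left(5 - -4\right) 0\right) - 37} = \sqrt{\left(\left(- \frac{7}{8} + \frac{1}{2}\right) + \left(5 + 4\right) 0\right) - 37} = \sqrt{\left(- \frac{3}{8} + 9 \cdot 0\right) - 37} = \sqrt{\left(- \frac{3}{8} + 0\right) - 37} = \sqrt{- \frac{3}{8} - 37} = \sqrt{- \frac{299}{8}} = \frac{i \sqrt{598}}{4}$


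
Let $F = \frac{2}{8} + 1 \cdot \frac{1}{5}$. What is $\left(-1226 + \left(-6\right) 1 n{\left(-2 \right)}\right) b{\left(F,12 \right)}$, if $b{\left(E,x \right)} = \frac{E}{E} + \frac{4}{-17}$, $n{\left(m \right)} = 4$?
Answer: $- \frac{16250}{17} \approx -955.88$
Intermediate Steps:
$F = \frac{9}{20}$ ($F = 2 \cdot \frac{1}{8} + 1 \cdot \frac{1}{5} = \frac{1}{4} + \frac{1}{5} = \frac{9}{20} \approx 0.45$)
$b{\left(E,x \right)} = \frac{13}{17}$ ($b{\left(E,x \right)} = 1 + 4 \left(- \frac{1}{17}\right) = 1 - \frac{4}{17} = \frac{13}{17}$)
$\left(-1226 + \left(-6\right) 1 n{\left(-2 \right)}\right) b{\left(F,12 \right)} = \left(-1226 + \left(-6\right) 1 \cdot 4\right) \frac{13}{17} = \left(-1226 - 24\right) \frac{13}{17} = \left(-1250\right) \frac{13}{17} = - \frac{16250}{17}$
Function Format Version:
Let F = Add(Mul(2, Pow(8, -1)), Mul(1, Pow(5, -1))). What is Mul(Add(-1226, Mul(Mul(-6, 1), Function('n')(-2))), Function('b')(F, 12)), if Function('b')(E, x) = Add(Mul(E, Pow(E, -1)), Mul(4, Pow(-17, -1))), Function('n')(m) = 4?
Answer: Rational(-16250, 17) ≈ -955.88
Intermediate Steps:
F = Rational(9, 20) (F = Add(Mul(2, Rational(1, 8)), Mul(1, Rational(1, 5))) = Add(Rational(1, 4), Rational(1, 5)) = Rational(9, 20) ≈ 0.45000)
Function('b')(E, x) = Rational(13, 17) (Function('b')(E, x) = Add(1, Mul(4, Rational(-1, 17))) = Add(1, Rational(-4, 17)) = Rational(13, 17))
Mul(Add(-1226, Mul(Mul(-6, 1), Function('n')(-2))), Function('b')(F, 12)) = Mul(Add(-1226, Mul(Mul(-6, 1), 4)), Rational(13, 17)) = Mul(Add(-1226, Mul(-6, 4)), Rational(13, 17)) = Mul(Add(-1226, -24), Rational(13, 17)) = Mul(-1250, Rational(13, 17)) = Rational(-16250, 17)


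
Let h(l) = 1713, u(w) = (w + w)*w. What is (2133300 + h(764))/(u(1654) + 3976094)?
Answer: 2135013/9447526 ≈ 0.22599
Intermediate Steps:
u(w) = 2*w² (u(w) = (2*w)*w = 2*w²)
(2133300 + h(764))/(u(1654) + 3976094) = (2133300 + 1713)/(2*1654² + 3976094) = 2135013/(2*2735716 + 3976094) = 2135013/(5471432 + 3976094) = 2135013/9447526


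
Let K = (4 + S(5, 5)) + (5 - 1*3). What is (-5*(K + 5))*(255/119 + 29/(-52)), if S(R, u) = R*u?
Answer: -25965/91 ≈ -285.33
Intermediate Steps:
K = 31 (K = (4 + 5*5) + (5 - 1*3) = (4 + 25) + (5 - 3) = 29 + 2 = 31)
(-5*(K + 5))*(255/119 + 29/(-52)) = (-5*(31 + 5))*(255/119 + 29/(-52)) = (-5*36)*(255*(1/119) + 29*(-1/52)) = -180*(15/7 - 29/52) = -180*577/364 = -25965/91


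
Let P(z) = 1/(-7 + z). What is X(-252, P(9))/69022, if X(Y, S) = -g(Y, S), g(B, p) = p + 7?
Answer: -15/138044 ≈ -0.00010866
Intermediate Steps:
g(B, p) = 7 + p
X(Y, S) = -7 - S (X(Y, S) = -(7 + S) = -7 - S)
X(-252, P(9))/69022 = (-7 - 1/(-7 + 9))/69022 = (-7 - 1/2)*(1/69022) = (-7 - 1*½)*(1/69022) = (-7 - ½)*(1/69022) = -15/2*1/69022 = -15/138044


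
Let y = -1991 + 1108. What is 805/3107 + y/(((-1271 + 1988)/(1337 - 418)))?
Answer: -10546786/9321 ≈ -1131.5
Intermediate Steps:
y = -883
805/3107 + y/(((-1271 + 1988)/(1337 - 418))) = 805/3107 - 883*(1337 - 418)/(-1271 + 1988) = 805*(1/3107) - 883/(717/919) = 805/3107 - 883/(717*(1/919)) = 805/3107 - 883/717/919 = 805/3107 - 883*919/717 = 805/3107 - 811477/717 = -10546786/9321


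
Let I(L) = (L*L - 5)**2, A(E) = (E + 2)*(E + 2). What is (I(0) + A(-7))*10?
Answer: 500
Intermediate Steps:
A(E) = (2 + E)**2 (A(E) = (2 + E)*(2 + E) = (2 + E)**2)
I(L) = (-5 + L**2)**2 (I(L) = (L**2 - 5)**2 = (-5 + L**2)**2)
(I(0) + A(-7))*10 = ((-5 + 0**2)**2 + (2 - 7)**2)*10 = ((-5 + 0)**2 + (-5)**2)*10 = ((-5)**2 + 25)*10 = (25 + 25)*10 = 50*10 = 500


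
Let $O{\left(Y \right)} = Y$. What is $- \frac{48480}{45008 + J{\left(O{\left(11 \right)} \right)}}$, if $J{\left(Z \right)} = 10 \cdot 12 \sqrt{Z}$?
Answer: $- \frac{34093560}{31649401} + \frac{90900 \sqrt{11}}{31649401} \approx -1.0677$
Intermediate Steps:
$J{\left(Z \right)} = 120 \sqrt{Z}$
$- \frac{48480}{45008 + J{\left(O{\left(11 \right)} \right)}} = - \frac{48480}{45008 + 120 \sqrt{11}}$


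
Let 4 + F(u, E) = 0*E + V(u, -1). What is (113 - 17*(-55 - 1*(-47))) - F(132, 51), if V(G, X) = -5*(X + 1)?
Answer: 253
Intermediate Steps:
V(G, X) = -5 - 5*X (V(G, X) = -5*(1 + X) = -5 - 5*X)
F(u, E) = -4 (F(u, E) = -4 + (0*E + (-5 - 5*(-1))) = -4 + (0 + (-5 + 5)) = -4 + (0 + 0) = -4 + 0 = -4)
(113 - 17*(-55 - 1*(-47))) - F(132, 51) = (113 - 17*(-55 - 1*(-47))) - 1*(-4) = (113 - 17*(-55 + 47)) + 4 = (113 - 17*(-8)) + 4 = (113 + 136) + 4 = 249 + 4 = 253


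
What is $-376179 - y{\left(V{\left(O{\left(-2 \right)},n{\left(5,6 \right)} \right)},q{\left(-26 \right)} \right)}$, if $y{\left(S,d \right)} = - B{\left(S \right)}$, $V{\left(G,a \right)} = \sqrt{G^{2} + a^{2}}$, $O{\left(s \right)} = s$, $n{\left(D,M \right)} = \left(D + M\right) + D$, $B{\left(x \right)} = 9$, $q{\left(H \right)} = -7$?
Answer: $-376170$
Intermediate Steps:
$n{\left(D,M \right)} = M + 2 D$
$y{\left(S,d \right)} = -9$ ($y{\left(S,d \right)} = \left(-1\right) 9 = -9$)
$-376179 - y{\left(V{\left(O{\left(-2 \right)},n{\left(5,6 \right)} \right)},q{\left(-26 \right)} \right)} = -376179 - -9 = -376179 + 9 = -376170$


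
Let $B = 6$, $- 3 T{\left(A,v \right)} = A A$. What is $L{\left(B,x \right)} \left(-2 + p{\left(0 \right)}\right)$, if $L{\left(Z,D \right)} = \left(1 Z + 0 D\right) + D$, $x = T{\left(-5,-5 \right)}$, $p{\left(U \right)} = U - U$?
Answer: $\frac{14}{3} \approx 4.6667$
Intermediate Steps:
$p{\left(U \right)} = 0$
$T{\left(A,v \right)} = - \frac{A^{2}}{3}$ ($T{\left(A,v \right)} = - \frac{A A}{3} = - \frac{A^{2}}{3}$)
$x = - \frac{25}{3}$ ($x = - \frac{\left(-5\right)^{2}}{3} = \left(- \frac{1}{3}\right) 25 = - \frac{25}{3} \approx -8.3333$)
$L{\left(Z,D \right)} = D + Z$ ($L{\left(Z,D \right)} = \left(Z + 0\right) + D = Z + D = D + Z$)
$L{\left(B,x \right)} \left(-2 + p{\left(0 \right)}\right) = \left(- \frac{25}{3} + 6\right) \left(-2 + 0\right) = \left(- \frac{7}{3}\right) \left(-2\right) = \frac{14}{3}$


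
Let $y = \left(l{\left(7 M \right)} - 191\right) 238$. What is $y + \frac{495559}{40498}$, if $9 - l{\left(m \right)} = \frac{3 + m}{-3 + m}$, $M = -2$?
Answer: $- \frac{1759952501}{40498} \approx -43458.0$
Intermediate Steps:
$l{\left(m \right)} = 9 - \frac{3 + m}{-3 + m}$
$y = -43470$ ($y = \left(\frac{2 \left(-15 + 4 \cdot 7 \left(-2\right)\right)}{-3 + 7 \left(-2\right)} - 191\right) 238 = \left(\frac{2 \left(-15 + 4 \left(-14\right)\right)}{-3 - 14} - 191\right) 238 = \left(\frac{2 \left(-15 - 56\right)}{-17} - 191\right) 238 = \left(2 \left(- \frac{1}{17}\right) \left(-71\right) - 191\right) 238 = \left(\frac{142}{17} - 191\right) 238 = \left(- \frac{3105}{17}\right) 238 = -43470$)
$y + \frac{495559}{40498} = -43470 + \frac{495559}{40498} = - \frac{1759952501}{40498}$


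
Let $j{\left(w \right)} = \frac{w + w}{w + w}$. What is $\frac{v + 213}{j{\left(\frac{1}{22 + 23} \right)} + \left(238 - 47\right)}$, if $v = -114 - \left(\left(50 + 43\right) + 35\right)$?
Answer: $- \frac{29}{192} \approx -0.15104$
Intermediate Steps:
$j{\left(w \right)} = 1$ ($j{\left(w \right)} = \frac{2 w}{2 w} = 2 w \frac{1}{2 w} = 1$)
$v = -242$ ($v = -114 - \left(93 + 35\right) = -114 - 128 = -242$)
$\frac{v + 213}{j{\left(\frac{1}{22 + 23} \right)} + \left(238 - 47\right)} = \frac{-242 + 213}{1 + \left(238 - 47\right)} = - \frac{29}{1 + \left(238 - 47\right)} = - \frac{29}{1 + 191} = - \frac{29}{192}$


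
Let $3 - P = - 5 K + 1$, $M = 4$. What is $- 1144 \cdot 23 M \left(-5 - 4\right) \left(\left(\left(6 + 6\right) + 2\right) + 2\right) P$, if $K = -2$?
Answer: $-121245696$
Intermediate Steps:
$P = -8$ ($P = 3 - \left(\left(-5\right) \left(-2\right) + 1\right) = 3 - \left(10 + 1\right) = 3 - 11 = -8$)
$- 1144 \cdot 23 M \left(-5 - 4\right) \left(\left(\left(6 + 6\right) + 2\right) + 2\right) P = - 1144 \cdot 23 \cdot 4 \left(-5 - 4\right) \left(\left(\left(6 + 6\right) + 2\right) + 2\right) \left(-8\right) = - 1144 \cdot 23 \cdot 4 \left(- 9 \left(\left(12 + 2\right) + 2\right)\right) \left(-8\right) = - 1144 \cdot 23 \cdot 4 \left(- 9 \left(14 + 2\right)\right) \left(-8\right) = - 1144 \cdot 23 \cdot 4 \left(\left(-9\right) 16\right) \left(-8\right) = - 1144 \cdot 23 \cdot 4 \left(-144\right) \left(-8\right) = - 1144 \cdot 23 \left(\left(-576\right) \left(-8\right)\right) = - 1144 \cdot 23 \cdot 4608 = \left(-1144\right) 105984 = -121245696$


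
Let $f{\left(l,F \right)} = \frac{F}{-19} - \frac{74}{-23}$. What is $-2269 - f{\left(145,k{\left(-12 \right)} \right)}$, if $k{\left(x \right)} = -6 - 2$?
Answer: $- \frac{993143}{437} \approx -2272.6$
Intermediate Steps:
$k{\left(x \right)} = -8$
$f{\left(l,F \right)} = \frac{74}{23} - \frac{F}{19}$ ($f{\left(l,F \right)} = F \left(- \frac{1}{19}\right) - - \frac{74}{23} = - \frac{F}{19} + \frac{74}{23} = \frac{74}{23} - \frac{F}{19}$)
$-2269 - f{\left(145,k{\left(-12 \right)} \right)} = -2269 - \left(\frac{74}{23} - - \frac{8}{19}\right) = -2269 - \left(\frac{74}{23} + \frac{8}{19}\right) = -2269 - \frac{1590}{437} = - \frac{993143}{437}$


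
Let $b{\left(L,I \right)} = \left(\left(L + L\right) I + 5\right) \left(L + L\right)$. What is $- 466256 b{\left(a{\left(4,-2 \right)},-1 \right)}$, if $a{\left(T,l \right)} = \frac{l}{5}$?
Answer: $\frac{54085696}{25} \approx 2.1634 \cdot 10^{6}$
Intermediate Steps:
$a{\left(T,l \right)} = \frac{l}{5}$ ($a{\left(T,l \right)} = l \frac{1}{5} = \frac{l}{5}$)
$b{\left(L,I \right)} = 2 L \left(5 + 2 I L\right)$ ($b{\left(L,I \right)} = \left(2 L I + 5\right) 2 L = \left(2 I L + 5\right) 2 L = \left(5 + 2 I L\right) 2 L = 2 L \left(5 + 2 I L\right)$)
$- 466256 b{\left(a{\left(4,-2 \right)},-1 \right)} = - 466256 \cdot 2 \cdot \frac{1}{5} \left(-2\right) \left(5 + 2 \left(-1\right) \frac{1}{5} \left(-2\right)\right) = - 466256 \cdot 2 \left(- \frac{2}{5}\right) \left(5 + 2 \left(-1\right) \left(- \frac{2}{5}\right)\right) = - 466256 \cdot 2 \left(- \frac{2}{5}\right) \left(5 + \frac{4}{5}\right) = - 466256 \cdot 2 \left(- \frac{2}{5}\right) \frac{29}{5} = \left(-466256\right) \left(- \frac{116}{25}\right) = \frac{54085696}{25}$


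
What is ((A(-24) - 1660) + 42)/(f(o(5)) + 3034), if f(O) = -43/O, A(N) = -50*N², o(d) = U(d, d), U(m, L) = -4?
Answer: -121672/12179 ≈ -9.9903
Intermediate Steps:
o(d) = -4
((A(-24) - 1660) + 42)/(f(o(5)) + 3034) = ((-50*(-24)² - 1660) + 42)/(-43/(-4) + 3034) = ((-50*576 - 1660) + 42)/(-43*(-¼) + 3034) = ((-28800 - 1660) + 42)/(43/4 + 3034) = (-30460 + 42)/(12179/4) = -30418*4/12179 = -121672/12179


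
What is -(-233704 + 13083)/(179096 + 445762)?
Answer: 220621/624858 ≈ 0.35307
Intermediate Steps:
-(-233704 + 13083)/(179096 + 445762) = -(-220621)/624858 = -1*(-220621/624858) = 220621/624858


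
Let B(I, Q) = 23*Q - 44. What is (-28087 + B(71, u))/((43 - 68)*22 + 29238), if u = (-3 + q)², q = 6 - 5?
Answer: -2549/2608 ≈ -0.97738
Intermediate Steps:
q = 1
u = 4 (u = (-3 + 1)² = (-2)² = 4)
B(I, Q) = -44 + 23*Q
(-28087 + B(71, u))/((43 - 68)*22 + 29238) = (-28087 + (-44 + 23*4))/((43 - 68)*22 + 29238) = (-28087 + (-44 + 92))/(-25*22 + 29238) = (-28087 + 48)/(-550 + 29238) = -28039/28688 = -28039*1/28688 = -2549/2608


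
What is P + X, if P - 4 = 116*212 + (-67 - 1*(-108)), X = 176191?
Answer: 200828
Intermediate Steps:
P = 24637 (P = 4 + (116*212 + (-67 - 1*(-108))) = 4 + (24592 + (-67 + 108)) = 4 + (24592 + 41) = 4 + 24633 = 24637)
P + X = 24637 + 176191 = 200828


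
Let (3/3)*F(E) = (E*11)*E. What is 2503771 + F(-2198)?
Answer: 55647015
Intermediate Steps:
F(E) = 11*E² (F(E) = (E*11)*E = (11*E)*E = 11*E²)
2503771 + F(-2198) = 2503771 + 11*(-2198)² = 2503771 + 11*4831204 = 2503771 + 53143244 = 55647015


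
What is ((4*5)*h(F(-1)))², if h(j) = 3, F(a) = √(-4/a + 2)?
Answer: 3600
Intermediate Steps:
F(a) = √(2 - 4/a)
((4*5)*h(F(-1)))² = ((4*5)*3)² = (20*3)² = 60² = 3600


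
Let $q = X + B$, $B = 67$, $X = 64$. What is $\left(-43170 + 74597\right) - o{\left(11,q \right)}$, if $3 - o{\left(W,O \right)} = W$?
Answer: $31435$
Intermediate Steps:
$q = 131$ ($q = 64 + 67 = 131$)
$o{\left(W,O \right)} = 3 - W$
$\left(-43170 + 74597\right) - o{\left(11,q \right)} = \left(-43170 + 74597\right) - \left(3 - 11\right) = 31427 - \left(3 - 11\right) = 31427 - -8 = 31427 + 8 = 31435$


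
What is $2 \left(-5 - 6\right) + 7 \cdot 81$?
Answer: $545$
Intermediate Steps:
$2 \left(-5 - 6\right) + 7 \cdot 81 = 2 \left(-11\right) + 567 = -22 + 567 = 545$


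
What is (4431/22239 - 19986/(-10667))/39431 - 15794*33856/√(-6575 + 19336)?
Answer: 23415911/445426495143 - 534721664*√12761/12761 ≈ -4.7335e+6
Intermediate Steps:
(4431/22239 - 19986/(-10667))/39431 - 15794*33856/√(-6575 + 19336) = (4431*(1/22239) - 19986*(-1/10667))*(1/39431) - 15794*33856*√12761/12761 = (211/1059 + 19986/10667)*(1/39431) - 15794*33856*√12761/12761 = (23415911/11296353)*(1/39431) - 15794*33856*√12761/12761 = 23415911/445426495143 - 534721664*√12761/12761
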